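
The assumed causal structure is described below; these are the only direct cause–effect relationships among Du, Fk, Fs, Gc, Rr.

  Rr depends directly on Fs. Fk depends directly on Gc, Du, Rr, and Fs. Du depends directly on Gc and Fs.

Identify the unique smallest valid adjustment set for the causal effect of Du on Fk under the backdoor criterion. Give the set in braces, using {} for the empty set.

{Fs, Gc}

Variables eligible for adjustment (non-descendants of Du, excluding Du and Fk): {Fs, Gc, Rr}.
Backdoor paths from Du to Fk:
  P1: Du <- Fs -> Rr -> Fk
  P2: Du <- Fs -> Fk
  P3: Du <- Gc -> Fk
The empty set is not sufficient: P1 (Du <- Fs -> Rr -> Fk) has no collider blocking it and no conditioned non-collider, so it is open.
Try {Fs, Gc}:
  P1: blocked at fork node Fs ∈ conditioning set.
  P2: blocked at fork node Fs ∈ conditioning set.
  P3: blocked at fork node Gc ∈ conditioning set.
{Fs, Gc} contains no descendant of Du and blocks every backdoor path.
Every element of {Fs, Gc} is needed (dropping Fs leaves P1 open; dropping Gc leaves P3 open), so no proper subset is valid.
Among all size-2 subsets of the eligible variables, only {Fs, Gc} blocks every backdoor path, so it is the unique smallest valid adjustment set.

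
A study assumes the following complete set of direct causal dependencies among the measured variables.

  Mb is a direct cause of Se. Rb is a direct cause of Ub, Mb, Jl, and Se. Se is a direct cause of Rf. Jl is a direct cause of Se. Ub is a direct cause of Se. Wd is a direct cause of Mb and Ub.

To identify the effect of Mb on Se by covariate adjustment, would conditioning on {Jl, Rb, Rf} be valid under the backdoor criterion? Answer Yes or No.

Backdoor paths from Mb to Se (paths whose first edge points into Mb):
  P1: Mb <- Rb -> Jl -> Se
  P2: Mb <- Rb -> Ub -> Se
  P3: Mb <- Rb -> Se
  P4: Mb <- Wd -> Ub <- Rb -> Jl -> Se
  P5: Mb <- Wd -> Ub <- Rb -> Se
  P6: Mb <- Wd -> Ub -> Se
Condition 1 (no descendant of Mb in the set): FAILS — Rf is a descendant of Mb.
Condition 2 (every backdoor path blocked by {Jl, Rb, Rf}):
  P1: blocked at fork node Rb ∈ conditioning set.
  P2: blocked at fork node Rb ∈ conditioning set.
  P3: blocked at fork node Rb ∈ conditioning set.
  P4: blocked at fork node Rb ∈ conditioning set.
  P5: blocked at fork node Rb ∈ conditioning set.
  P6: open — no interior node is in the conditioning set.
{Jl, Rb, Rf} does not satisfy the backdoor criterion.

No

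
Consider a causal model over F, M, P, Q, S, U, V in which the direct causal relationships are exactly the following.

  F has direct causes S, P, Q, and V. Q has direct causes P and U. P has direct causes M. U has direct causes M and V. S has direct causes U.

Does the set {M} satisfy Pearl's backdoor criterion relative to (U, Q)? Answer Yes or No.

Yes

Backdoor paths from U to Q (paths whose first edge points into U):
  P1: U <- M -> P -> Q
  P2: U <- M -> P -> F <- Q
  P3: U <- V -> F <- P -> Q
  P4: U <- V -> F <- Q
Condition 1 (no descendant of U in the set): holds — descendants of U are {F, Q, S}; none are in {M}.
Condition 2 (every backdoor path blocked by {M}):
  P1: blocked at fork node M ∈ conditioning set.
  P2: blocked at fork node M ∈ conditioning set.
  P3: blocked at collider F (neither it nor any descendant is in the conditioning set).
  P4: blocked at collider F (neither it nor any descendant is in the conditioning set).
{M} satisfies the backdoor criterion.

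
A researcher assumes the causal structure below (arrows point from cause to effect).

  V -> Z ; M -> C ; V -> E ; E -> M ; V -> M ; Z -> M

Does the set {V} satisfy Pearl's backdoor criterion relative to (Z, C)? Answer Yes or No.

Backdoor paths from Z to C (paths whose first edge points into Z):
  P1: Z <- V -> E -> M -> C
  P2: Z <- V -> M -> C
Condition 1 (no descendant of Z in the set): holds — descendants of Z are {C, M}; none are in {V}.
Condition 2 (every backdoor path blocked by {V}):
  P1: blocked at fork node V ∈ conditioning set.
  P2: blocked at fork node V ∈ conditioning set.
{V} satisfies the backdoor criterion.

Yes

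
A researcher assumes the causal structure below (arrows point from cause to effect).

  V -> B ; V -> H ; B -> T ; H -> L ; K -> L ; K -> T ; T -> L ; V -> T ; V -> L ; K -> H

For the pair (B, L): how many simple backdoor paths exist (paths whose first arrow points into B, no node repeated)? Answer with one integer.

7

A backdoor path from B to L is any simple undirected path whose first edge points into B (i.e. leaves B via a parent).
Parents of B: {V}.
Enumerating:
  P1: B <- V -> H <- K -> T -> L
  P2: B <- V -> H <- K -> L
  P3: B <- V -> H -> L
  P4: B <- V -> T <- K -> H -> L
  P5: B <- V -> T <- K -> L
  P6: B <- V -> T -> L
  P7: B <- V -> L
That exhausts the simple backdoor paths. Count: 7.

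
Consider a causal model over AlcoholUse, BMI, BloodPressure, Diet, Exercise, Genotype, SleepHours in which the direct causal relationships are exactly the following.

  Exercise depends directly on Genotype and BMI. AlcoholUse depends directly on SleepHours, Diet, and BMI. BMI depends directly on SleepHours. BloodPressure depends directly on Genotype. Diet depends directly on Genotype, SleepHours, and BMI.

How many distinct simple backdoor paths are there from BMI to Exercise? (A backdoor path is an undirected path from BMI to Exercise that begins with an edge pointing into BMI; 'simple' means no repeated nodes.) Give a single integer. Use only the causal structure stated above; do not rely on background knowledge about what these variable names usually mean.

2

A backdoor path from BMI to Exercise is any simple undirected path whose first edge points into BMI (i.e. leaves BMI via a parent).
Parents of BMI: {SleepHours}.
Enumerating:
  P1: BMI <- SleepHours -> Diet <- Genotype -> Exercise
  P2: BMI <- SleepHours -> AlcoholUse <- Diet <- Genotype -> Exercise
That exhausts the simple backdoor paths. Count: 2.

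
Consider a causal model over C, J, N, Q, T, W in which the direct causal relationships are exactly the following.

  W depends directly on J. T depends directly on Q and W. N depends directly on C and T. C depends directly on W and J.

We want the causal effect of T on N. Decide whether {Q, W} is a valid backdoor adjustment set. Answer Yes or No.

Backdoor paths from T to N (paths whose first edge points into T):
  P1: T <- W <- J -> C -> N
  P2: T <- W -> C -> N
Condition 1 (no descendant of T in the set): holds — descendants of T are {N}; none are in {Q, W}.
Condition 2 (every backdoor path blocked by {Q, W}):
  P1: blocked at chain node W ∈ conditioning set.
  P2: blocked at fork node W ∈ conditioning set.
{Q, W} satisfies the backdoor criterion.

Yes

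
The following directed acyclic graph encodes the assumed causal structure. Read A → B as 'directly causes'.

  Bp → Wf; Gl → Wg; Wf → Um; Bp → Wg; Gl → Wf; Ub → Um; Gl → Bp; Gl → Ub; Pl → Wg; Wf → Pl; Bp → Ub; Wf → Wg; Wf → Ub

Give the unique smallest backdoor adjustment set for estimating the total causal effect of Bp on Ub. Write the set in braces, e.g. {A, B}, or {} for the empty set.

{Gl}

Variables eligible for adjustment (non-descendants of Bp, excluding Bp and Ub): {Gl}.
Backdoor paths from Bp to Ub:
  P1: Bp <- Gl -> Wf -> Ub
  P2: Bp <- Gl -> Wf -> Um <- Ub
  P3: Bp <- Gl -> Ub
  P4: Bp <- Gl -> Wg <- Wf -> Ub
  P5: Bp <- Gl -> Wg <- Wf -> Um <- Ub
  P6: Bp <- Gl -> Wg <- Pl <- Wf -> Ub
  P7: Bp <- Gl -> Wg <- Pl <- Wf -> Um <- Ub
The empty set is not sufficient: P1 (Bp <- Gl -> Wf -> Ub) has no collider blocking it and no conditioned non-collider, so it is open.
Try {Gl}:
  P1: blocked at fork node Gl ∈ conditioning set.
  P2: blocked at fork node Gl ∈ conditioning set.
  P3: blocked at fork node Gl ∈ conditioning set.
  P4: blocked at fork node Gl ∈ conditioning set.
  P5: blocked at fork node Gl ∈ conditioning set.
  P6: blocked at fork node Gl ∈ conditioning set.
  P7: blocked at fork node Gl ∈ conditioning set.
{Gl} contains no descendant of Bp and blocks every backdoor path.
{Gl} is the unique smallest valid adjustment set.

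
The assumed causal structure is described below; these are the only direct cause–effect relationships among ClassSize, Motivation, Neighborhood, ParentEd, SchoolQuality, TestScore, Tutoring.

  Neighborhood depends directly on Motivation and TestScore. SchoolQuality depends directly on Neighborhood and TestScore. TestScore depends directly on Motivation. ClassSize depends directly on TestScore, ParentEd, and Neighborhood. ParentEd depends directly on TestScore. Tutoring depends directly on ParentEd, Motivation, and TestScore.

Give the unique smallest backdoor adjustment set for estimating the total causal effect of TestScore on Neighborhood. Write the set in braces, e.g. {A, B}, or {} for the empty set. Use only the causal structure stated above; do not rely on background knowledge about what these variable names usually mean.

{Motivation}

Variables eligible for adjustment (non-descendants of TestScore, excluding TestScore and Neighborhood): {Motivation}.
Backdoor paths from TestScore to Neighborhood:
  P1: TestScore <- Motivation -> Neighborhood
  P2: TestScore <- Motivation -> Tutoring <- ParentEd -> ClassSize <- Neighborhood
The empty set is not sufficient: P1 (TestScore <- Motivation -> Neighborhood) has no collider blocking it and no conditioned non-collider, so it is open.
Try {Motivation}:
  P1: blocked at fork node Motivation ∈ conditioning set.
  P2: blocked at fork node Motivation ∈ conditioning set.
{Motivation} contains no descendant of TestScore and blocks every backdoor path.
{Motivation} is the unique smallest valid adjustment set.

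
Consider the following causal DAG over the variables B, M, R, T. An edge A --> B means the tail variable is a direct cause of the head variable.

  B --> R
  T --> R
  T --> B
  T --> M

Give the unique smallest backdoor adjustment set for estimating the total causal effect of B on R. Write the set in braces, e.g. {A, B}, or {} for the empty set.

{T}

Variables eligible for adjustment (non-descendants of B, excluding B and R): {M, T}.
Backdoor paths from B to R:
  P1: B <- T -> R
The empty set is not sufficient: P1 (B <- T -> R) has no collider blocking it and no conditioned non-collider, so it is open.
Try {T}:
  P1: blocked at fork node T ∈ conditioning set.
{T} contains no descendant of B and blocks every backdoor path.
No other singleton works — e.g. {M} leaves P1 open — so {T} is the unique smallest valid adjustment set.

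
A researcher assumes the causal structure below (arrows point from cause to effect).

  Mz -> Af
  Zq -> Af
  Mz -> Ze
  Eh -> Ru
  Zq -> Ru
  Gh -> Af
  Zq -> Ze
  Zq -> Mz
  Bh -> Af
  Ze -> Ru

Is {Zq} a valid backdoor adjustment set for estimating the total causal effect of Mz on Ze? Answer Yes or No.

Yes

Backdoor paths from Mz to Ze (paths whose first edge points into Mz):
  P1: Mz <- Zq -> Ze
  P2: Mz <- Zq -> Ru <- Ze
Condition 1 (no descendant of Mz in the set): holds — descendants of Mz are {Af, Ru, Ze}; none are in {Zq}.
Condition 2 (every backdoor path blocked by {Zq}):
  P1: blocked at fork node Zq ∈ conditioning set.
  P2: blocked at fork node Zq ∈ conditioning set.
{Zq} satisfies the backdoor criterion.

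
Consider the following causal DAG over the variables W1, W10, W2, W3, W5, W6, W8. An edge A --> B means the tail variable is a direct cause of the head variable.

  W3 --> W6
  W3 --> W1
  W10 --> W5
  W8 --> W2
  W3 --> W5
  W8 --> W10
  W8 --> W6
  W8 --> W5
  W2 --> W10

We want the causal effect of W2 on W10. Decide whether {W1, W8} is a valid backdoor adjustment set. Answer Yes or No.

Backdoor paths from W2 to W10 (paths whose first edge points into W2):
  P1: W2 <- W8 -> W6 <- W3 -> W5 <- W10
  P2: W2 <- W8 -> W10
  P3: W2 <- W8 -> W5 <- W10
Condition 1 (no descendant of W2 in the set): holds — descendants of W2 are {W10, W5}; none are in {W1, W8}.
Condition 2 (every backdoor path blocked by {W1, W8}):
  P1: blocked at fork node W8 ∈ conditioning set.
  P2: blocked at fork node W8 ∈ conditioning set.
  P3: blocked at fork node W8 ∈ conditioning set.
{W1, W8} satisfies the backdoor criterion.

Yes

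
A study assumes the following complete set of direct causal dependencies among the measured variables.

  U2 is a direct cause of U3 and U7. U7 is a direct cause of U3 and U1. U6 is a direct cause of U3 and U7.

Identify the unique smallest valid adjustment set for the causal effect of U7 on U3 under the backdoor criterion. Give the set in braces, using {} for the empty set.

Variables eligible for adjustment (non-descendants of U7, excluding U7 and U3): {U2, U6}.
Backdoor paths from U7 to U3:
  P1: U7 <- U2 -> U3
  P2: U7 <- U6 -> U3
The empty set is not sufficient: P1 (U7 <- U2 -> U3) has no collider blocking it and no conditioned non-collider, so it is open.
Try {U2, U6}:
  P1: blocked at fork node U2 ∈ conditioning set.
  P2: blocked at fork node U6 ∈ conditioning set.
{U2, U6} contains no descendant of U7 and blocks every backdoor path.
Every element of {U2, U6} is needed (dropping U2 leaves P1 open; dropping U6 leaves P2 open), so no proper subset is valid.
Among all size-2 subsets of the eligible variables, only {U2, U6} blocks every backdoor path, so it is the unique smallest valid adjustment set.

{U2, U6}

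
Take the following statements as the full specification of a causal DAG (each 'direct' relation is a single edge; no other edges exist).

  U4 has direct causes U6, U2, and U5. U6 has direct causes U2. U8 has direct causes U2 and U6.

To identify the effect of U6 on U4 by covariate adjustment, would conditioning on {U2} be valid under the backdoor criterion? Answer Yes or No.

Yes

Backdoor paths from U6 to U4 (paths whose first edge points into U6):
  P1: U6 <- U2 -> U4
Condition 1 (no descendant of U6 in the set): holds — descendants of U6 are {U4, U8}; none are in {U2}.
Condition 2 (every backdoor path blocked by {U2}):
  P1: blocked at fork node U2 ∈ conditioning set.
{U2} satisfies the backdoor criterion.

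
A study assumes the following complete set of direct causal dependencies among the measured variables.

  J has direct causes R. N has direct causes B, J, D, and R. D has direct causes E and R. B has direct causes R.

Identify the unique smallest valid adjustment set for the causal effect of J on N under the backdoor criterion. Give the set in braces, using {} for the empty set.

Variables eligible for adjustment (non-descendants of J, excluding J and N): {B, D, E, R}.
Backdoor paths from J to N:
  P1: J <- R -> B -> N
  P2: J <- R -> D -> N
  P3: J <- R -> N
The empty set is not sufficient: P1 (J <- R -> B -> N) has no collider blocking it and no conditioned non-collider, so it is open.
Try {R}:
  P1: blocked at fork node R ∈ conditioning set.
  P2: blocked at fork node R ∈ conditioning set.
  P3: blocked at fork node R ∈ conditioning set.
{R} contains no descendant of J and blocks every backdoor path.
No other singleton works — e.g. {E} leaves P1 open — so {R} is the unique smallest valid adjustment set.

{R}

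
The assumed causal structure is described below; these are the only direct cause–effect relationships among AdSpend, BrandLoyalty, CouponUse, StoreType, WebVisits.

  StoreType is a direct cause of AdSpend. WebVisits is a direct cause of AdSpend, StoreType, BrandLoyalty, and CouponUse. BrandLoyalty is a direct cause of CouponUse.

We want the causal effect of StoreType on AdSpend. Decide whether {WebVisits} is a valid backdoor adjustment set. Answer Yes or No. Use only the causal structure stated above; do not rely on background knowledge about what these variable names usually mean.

Yes

Backdoor paths from StoreType to AdSpend (paths whose first edge points into StoreType):
  P1: StoreType <- WebVisits -> AdSpend
Condition 1 (no descendant of StoreType in the set): holds — descendants of StoreType are {AdSpend}; none are in {WebVisits}.
Condition 2 (every backdoor path blocked by {WebVisits}):
  P1: blocked at fork node WebVisits ∈ conditioning set.
{WebVisits} satisfies the backdoor criterion.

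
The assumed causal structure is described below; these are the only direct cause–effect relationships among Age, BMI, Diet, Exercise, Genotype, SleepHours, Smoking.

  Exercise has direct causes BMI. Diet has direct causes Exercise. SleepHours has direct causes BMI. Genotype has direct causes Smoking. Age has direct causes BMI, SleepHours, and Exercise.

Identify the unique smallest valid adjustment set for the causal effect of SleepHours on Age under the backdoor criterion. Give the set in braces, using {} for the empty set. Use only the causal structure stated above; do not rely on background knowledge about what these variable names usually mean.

{BMI}

Variables eligible for adjustment (non-descendants of SleepHours, excluding SleepHours and Age): {BMI, Diet, Exercise, Genotype, Smoking}.
Backdoor paths from SleepHours to Age:
  P1: SleepHours <- BMI -> Exercise -> Age
  P2: SleepHours <- BMI -> Age
The empty set is not sufficient: P1 (SleepHours <- BMI -> Exercise -> Age) has no collider blocking it and no conditioned non-collider, so it is open.
Try {BMI}:
  P1: blocked at fork node BMI ∈ conditioning set.
  P2: blocked at fork node BMI ∈ conditioning set.
{BMI} contains no descendant of SleepHours and blocks every backdoor path.
No other singleton works — e.g. {Exercise} leaves P2 open — so {BMI} is the unique smallest valid adjustment set.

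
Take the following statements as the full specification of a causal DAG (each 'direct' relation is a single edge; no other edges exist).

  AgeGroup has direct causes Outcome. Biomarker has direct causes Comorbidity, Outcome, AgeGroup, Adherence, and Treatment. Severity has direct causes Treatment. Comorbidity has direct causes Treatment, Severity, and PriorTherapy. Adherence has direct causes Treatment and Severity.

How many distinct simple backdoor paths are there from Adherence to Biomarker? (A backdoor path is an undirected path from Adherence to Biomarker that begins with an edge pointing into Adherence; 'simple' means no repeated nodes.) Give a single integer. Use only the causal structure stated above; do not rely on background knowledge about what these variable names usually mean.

7

A backdoor path from Adherence to Biomarker is any simple undirected path whose first edge points into Adherence (i.e. leaves Adherence via a parent).
Parents of Adherence: {Severity, Treatment}.
Enumerating:
  P1: Adherence <- Treatment -> Severity -> Comorbidity -> Biomarker
  P2: Adherence <- Treatment -> Comorbidity -> Biomarker
  P3: Adherence <- Treatment -> Biomarker
  P4: Adherence <- Severity <- Treatment -> Comorbidity -> Biomarker
  P5: Adherence <- Severity <- Treatment -> Biomarker
  P6: Adherence <- Severity -> Comorbidity <- Treatment -> Biomarker
  P7: Adherence <- Severity -> Comorbidity -> Biomarker
That exhausts the simple backdoor paths. Count: 7.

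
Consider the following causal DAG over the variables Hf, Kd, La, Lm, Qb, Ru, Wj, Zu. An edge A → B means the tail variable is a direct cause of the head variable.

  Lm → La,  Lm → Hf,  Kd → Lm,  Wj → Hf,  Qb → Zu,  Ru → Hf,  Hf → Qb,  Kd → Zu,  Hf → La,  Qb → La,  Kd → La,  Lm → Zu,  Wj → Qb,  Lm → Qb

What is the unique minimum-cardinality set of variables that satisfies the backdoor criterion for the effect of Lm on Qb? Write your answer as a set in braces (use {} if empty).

Variables eligible for adjustment (non-descendants of Lm, excluding Lm and Qb): {Kd, Ru, Wj}.
Backdoor paths from Lm to Qb:
  P1: Lm <- Kd -> Zu <- Qb
  P2: Lm <- Kd -> La <- Hf <- Wj -> Qb
  P3: Lm <- Kd -> La <- Hf -> Qb
  P4: Lm <- Kd -> La <- Qb
Each backdoor path contains an unconditioned collider, so every path is already blocked with the empty conditioning set:
  P1: blocked at collider Zu (neither it nor any descendant is in the conditioning set).
  P2: blocked at collider La (neither it nor any descendant is in the conditioning set).
  P3: blocked at collider La (neither it nor any descendant is in the conditioning set).
  P4: blocked at collider La (neither it nor any descendant is in the conditioning set).
The empty set is therefore the unique smallest valid set.

{}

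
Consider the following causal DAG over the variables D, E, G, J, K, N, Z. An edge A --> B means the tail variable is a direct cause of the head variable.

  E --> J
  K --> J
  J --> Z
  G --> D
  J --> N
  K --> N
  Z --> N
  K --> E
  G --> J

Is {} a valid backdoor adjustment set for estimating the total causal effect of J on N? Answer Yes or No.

No

Backdoor paths from J to N (paths whose first edge points into J):
  P1: J <- K -> N
  P2: J <- E <- K -> N
Condition 1 (no descendant of J in the set): holds — descendants of J are {N, Z}; none are in {}.
Condition 2 (every backdoor path blocked by {}):
  P1: open — no interior node is in the conditioning set.
  P2: open — no interior node is in the conditioning set.
{} does not satisfy the backdoor criterion.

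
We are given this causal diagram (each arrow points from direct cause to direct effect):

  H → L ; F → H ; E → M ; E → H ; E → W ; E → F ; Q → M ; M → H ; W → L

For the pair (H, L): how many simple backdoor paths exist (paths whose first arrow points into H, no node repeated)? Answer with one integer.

A backdoor path from H to L is any simple undirected path whose first edge points into H (i.e. leaves H via a parent).
Parents of H: {E, F, M}.
Enumerating:
  P1: H <- E -> W -> L
  P2: H <- M <- E -> W -> L
  P3: H <- F <- E -> W -> L
That exhausts the simple backdoor paths. Count: 3.

3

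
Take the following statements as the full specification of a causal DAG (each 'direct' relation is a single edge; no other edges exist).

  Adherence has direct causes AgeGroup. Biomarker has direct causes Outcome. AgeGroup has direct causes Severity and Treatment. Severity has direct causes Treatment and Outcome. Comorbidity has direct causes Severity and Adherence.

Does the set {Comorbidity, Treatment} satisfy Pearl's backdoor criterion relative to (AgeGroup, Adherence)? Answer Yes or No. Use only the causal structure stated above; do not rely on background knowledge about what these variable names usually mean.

No

Backdoor paths from AgeGroup to Adherence (paths whose first edge points into AgeGroup):
  P1: AgeGroup <- Treatment -> Severity -> Comorbidity <- Adherence
  P2: AgeGroup <- Severity -> Comorbidity <- Adherence
Condition 1 (no descendant of AgeGroup in the set): FAILS — Comorbidity is a descendant of AgeGroup.
Condition 2 (every backdoor path blocked by {Comorbidity, Treatment}):
  P1: blocked at fork node Treatment ∈ conditioning set.
  P2: open — collider(s) Comorbidity are conditioned on (or have a conditioned descendant) and no non-collider on the path is in the set.
{Comorbidity, Treatment} does not satisfy the backdoor criterion.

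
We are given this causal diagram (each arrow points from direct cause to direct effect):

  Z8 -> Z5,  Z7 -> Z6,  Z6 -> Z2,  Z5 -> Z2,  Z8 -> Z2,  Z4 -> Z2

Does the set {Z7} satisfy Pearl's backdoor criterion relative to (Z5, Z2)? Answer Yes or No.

Backdoor paths from Z5 to Z2 (paths whose first edge points into Z5):
  P1: Z5 <- Z8 -> Z2
Condition 1 (no descendant of Z5 in the set): holds — descendants of Z5 are {Z2}; none are in {Z7}.
Condition 2 (every backdoor path blocked by {Z7}):
  P1: open — no interior node is in the conditioning set.
{Z7} does not satisfy the backdoor criterion.

No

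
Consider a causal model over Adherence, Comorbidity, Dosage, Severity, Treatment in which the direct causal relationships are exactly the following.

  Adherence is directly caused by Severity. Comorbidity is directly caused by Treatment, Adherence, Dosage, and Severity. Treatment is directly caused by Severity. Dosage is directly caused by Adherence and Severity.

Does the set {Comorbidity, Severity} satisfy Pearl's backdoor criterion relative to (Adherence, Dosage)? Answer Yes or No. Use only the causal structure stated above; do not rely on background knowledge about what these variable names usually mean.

Backdoor paths from Adherence to Dosage (paths whose first edge points into Adherence):
  P1: Adherence <- Severity -> Dosage
  P2: Adherence <- Severity -> Treatment -> Comorbidity <- Dosage
  P3: Adherence <- Severity -> Comorbidity <- Dosage
Condition 1 (no descendant of Adherence in the set): FAILS — Comorbidity is a descendant of Adherence.
Condition 2 (every backdoor path blocked by {Comorbidity, Severity}):
  P1: blocked at fork node Severity ∈ conditioning set.
  P2: blocked at fork node Severity ∈ conditioning set.
  P3: blocked at fork node Severity ∈ conditioning set.
{Comorbidity, Severity} does not satisfy the backdoor criterion.

No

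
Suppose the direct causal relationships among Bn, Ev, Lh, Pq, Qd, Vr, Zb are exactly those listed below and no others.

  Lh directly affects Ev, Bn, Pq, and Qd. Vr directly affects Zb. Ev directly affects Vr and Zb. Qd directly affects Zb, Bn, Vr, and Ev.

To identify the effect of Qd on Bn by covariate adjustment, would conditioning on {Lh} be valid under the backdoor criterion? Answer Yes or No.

Backdoor paths from Qd to Bn (paths whose first edge points into Qd):
  P1: Qd <- Lh -> Bn
Condition 1 (no descendant of Qd in the set): holds — descendants of Qd are {Bn, Ev, Vr, Zb}; none are in {Lh}.
Condition 2 (every backdoor path blocked by {Lh}):
  P1: blocked at fork node Lh ∈ conditioning set.
{Lh} satisfies the backdoor criterion.

Yes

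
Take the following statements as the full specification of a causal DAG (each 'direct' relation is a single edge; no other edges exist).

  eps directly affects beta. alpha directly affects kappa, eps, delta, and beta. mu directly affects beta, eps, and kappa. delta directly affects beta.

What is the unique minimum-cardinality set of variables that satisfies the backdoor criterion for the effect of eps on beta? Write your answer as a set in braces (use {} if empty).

Variables eligible for adjustment (non-descendants of eps, excluding eps and beta): {alpha, delta, kappa, mu}.
Backdoor paths from eps to beta:
  P1: eps <- alpha -> kappa <- mu -> beta
  P2: eps <- alpha -> delta -> beta
  P3: eps <- alpha -> beta
  P4: eps <- mu -> kappa <- alpha -> delta -> beta
  P5: eps <- mu -> kappa <- alpha -> beta
  P6: eps <- mu -> beta
The empty set is not sufficient: P2 (eps <- alpha -> delta -> beta) has no collider blocking it and no conditioned non-collider, so it is open.
Try {alpha, mu}:
  P1: blocked at fork node alpha ∈ conditioning set.
  P2: blocked at fork node alpha ∈ conditioning set.
  P3: blocked at fork node alpha ∈ conditioning set.
  P4: blocked at fork node mu ∈ conditioning set.
  P5: blocked at fork node mu ∈ conditioning set.
  P6: blocked at fork node mu ∈ conditioning set.
{alpha, mu} contains no descendant of eps and blocks every backdoor path.
Every element of {alpha, mu} is needed (dropping alpha leaves P2 open; dropping mu leaves P6 open), so no proper subset is valid.
Among all size-2 subsets of the eligible variables, only {alpha, mu} blocks every backdoor path, so it is the unique smallest valid adjustment set.

{alpha, mu}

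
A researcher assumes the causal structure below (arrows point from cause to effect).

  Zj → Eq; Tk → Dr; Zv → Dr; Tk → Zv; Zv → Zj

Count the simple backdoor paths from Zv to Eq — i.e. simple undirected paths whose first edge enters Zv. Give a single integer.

0

A backdoor path from Zv to Eq is any simple undirected path whose first edge points into Zv (i.e. leaves Zv via a parent).
Parents of Zv: {Tk}.
No simple path from any parent of Zv reaches Eq without revisiting Zv, so there are no backdoor paths.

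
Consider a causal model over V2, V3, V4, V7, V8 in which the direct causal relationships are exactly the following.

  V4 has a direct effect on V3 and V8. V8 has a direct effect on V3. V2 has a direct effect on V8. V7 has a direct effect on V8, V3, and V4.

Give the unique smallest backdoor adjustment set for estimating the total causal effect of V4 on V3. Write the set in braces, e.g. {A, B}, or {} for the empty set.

{V7}

Variables eligible for adjustment (non-descendants of V4, excluding V4 and V3): {V2, V7}.
Backdoor paths from V4 to V3:
  P1: V4 <- V7 -> V8 -> V3
  P2: V4 <- V7 -> V3
The empty set is not sufficient: P1 (V4 <- V7 -> V8 -> V3) has no collider blocking it and no conditioned non-collider, so it is open.
Try {V7}:
  P1: blocked at fork node V7 ∈ conditioning set.
  P2: blocked at fork node V7 ∈ conditioning set.
{V7} contains no descendant of V4 and blocks every backdoor path.
No other singleton works — e.g. {V2} leaves P1 open — so {V7} is the unique smallest valid adjustment set.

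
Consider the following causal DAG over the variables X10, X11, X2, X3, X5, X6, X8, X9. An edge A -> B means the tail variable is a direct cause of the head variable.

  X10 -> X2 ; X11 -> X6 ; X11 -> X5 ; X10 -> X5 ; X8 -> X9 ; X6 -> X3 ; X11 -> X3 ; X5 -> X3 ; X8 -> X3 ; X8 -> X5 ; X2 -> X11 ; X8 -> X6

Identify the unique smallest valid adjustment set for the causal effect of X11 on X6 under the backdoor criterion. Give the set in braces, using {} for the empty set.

Variables eligible for adjustment (non-descendants of X11, excluding X11 and X6): {X10, X2, X8, X9}.
Backdoor paths from X11 to X6:
  P1: X11 <- X2 <- X10 -> X5 <- X8 -> X6
  P2: X11 <- X2 <- X10 -> X5 <- X8 -> X3 <- X6
  P3: X11 <- X2 <- X10 -> X5 -> X3 <- X8 -> X6
  P4: X11 <- X2 <- X10 -> X5 -> X3 <- X6
Each backdoor path contains an unconditioned collider, so every path is already blocked with the empty conditioning set:
  P1: blocked at collider X5 (neither it nor any descendant is in the conditioning set).
  P2: blocked at collider X5 (neither it nor any descendant is in the conditioning set).
  P3: blocked at collider X3 (neither it nor any descendant is in the conditioning set).
  P4: blocked at collider X3 (neither it nor any descendant is in the conditioning set).
The empty set is therefore the unique smallest valid set.

{}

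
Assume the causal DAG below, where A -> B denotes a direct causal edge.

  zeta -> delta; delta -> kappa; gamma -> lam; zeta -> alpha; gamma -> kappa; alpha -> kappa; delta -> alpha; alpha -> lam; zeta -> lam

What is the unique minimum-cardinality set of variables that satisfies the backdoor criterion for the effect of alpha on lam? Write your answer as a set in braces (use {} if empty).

{zeta}

Variables eligible for adjustment (non-descendants of alpha, excluding alpha and lam): {delta, gamma, zeta}.
Backdoor paths from alpha to lam:
  P1: alpha <- zeta -> delta -> kappa <- gamma -> lam
  P2: alpha <- zeta -> lam
  P3: alpha <- delta <- zeta -> lam
  P4: alpha <- delta -> kappa <- gamma -> lam
The empty set is not sufficient: P2 (alpha <- zeta -> lam) has no collider blocking it and no conditioned non-collider, so it is open.
Try {zeta}:
  P1: blocked at fork node zeta ∈ conditioning set.
  P2: blocked at fork node zeta ∈ conditioning set.
  P3: blocked at fork node zeta ∈ conditioning set.
  P4: blocked at collider kappa (neither it nor any descendant is in the conditioning set).
{zeta} contains no descendant of alpha and blocks every backdoor path.
No other singleton works — e.g. {gamma} leaves P2 open — so {zeta} is the unique smallest valid adjustment set.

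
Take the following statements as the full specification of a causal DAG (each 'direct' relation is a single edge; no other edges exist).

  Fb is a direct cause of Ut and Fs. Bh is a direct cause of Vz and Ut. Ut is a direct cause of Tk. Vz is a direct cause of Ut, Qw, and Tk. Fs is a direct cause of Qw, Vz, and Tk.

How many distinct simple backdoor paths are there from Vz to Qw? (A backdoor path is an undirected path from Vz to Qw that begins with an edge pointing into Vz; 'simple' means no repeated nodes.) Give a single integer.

3

A backdoor path from Vz to Qw is any simple undirected path whose first edge points into Vz (i.e. leaves Vz via a parent).
Parents of Vz: {Bh, Fs}.
Enumerating:
  P1: Vz <- Bh -> Ut <- Fb -> Fs -> Qw
  P2: Vz <- Bh -> Ut -> Tk <- Fs -> Qw
  P3: Vz <- Fs -> Qw
That exhausts the simple backdoor paths. Count: 3.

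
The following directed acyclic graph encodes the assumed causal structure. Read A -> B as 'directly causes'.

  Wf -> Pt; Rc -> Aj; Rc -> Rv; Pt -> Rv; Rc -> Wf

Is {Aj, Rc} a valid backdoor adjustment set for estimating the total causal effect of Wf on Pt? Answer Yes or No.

Backdoor paths from Wf to Pt (paths whose first edge points into Wf):
  P1: Wf <- Rc -> Rv <- Pt
Condition 1 (no descendant of Wf in the set): holds — descendants of Wf are {Pt, Rv}; none are in {Aj, Rc}.
Condition 2 (every backdoor path blocked by {Aj, Rc}):
  P1: blocked at fork node Rc ∈ conditioning set.
{Aj, Rc} satisfies the backdoor criterion.

Yes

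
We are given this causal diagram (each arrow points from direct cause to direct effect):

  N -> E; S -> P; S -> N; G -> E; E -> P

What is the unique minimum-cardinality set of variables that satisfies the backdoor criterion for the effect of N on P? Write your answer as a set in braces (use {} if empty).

Variables eligible for adjustment (non-descendants of N, excluding N and P): {G, S}.
Backdoor paths from N to P:
  P1: N <- S -> P
The empty set is not sufficient: P1 (N <- S -> P) has no collider blocking it and no conditioned non-collider, so it is open.
Try {S}:
  P1: blocked at fork node S ∈ conditioning set.
{S} contains no descendant of N and blocks every backdoor path.
No other singleton works — e.g. {G} leaves P1 open — so {S} is the unique smallest valid adjustment set.

{S}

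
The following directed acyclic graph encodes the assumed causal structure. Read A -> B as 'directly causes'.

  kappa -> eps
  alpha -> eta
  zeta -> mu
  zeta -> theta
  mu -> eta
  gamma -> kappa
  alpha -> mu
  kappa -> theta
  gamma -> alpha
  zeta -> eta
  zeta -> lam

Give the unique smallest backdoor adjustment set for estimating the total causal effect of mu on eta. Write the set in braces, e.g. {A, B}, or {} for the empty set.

Variables eligible for adjustment (non-descendants of mu, excluding mu and eta): {alpha, eps, gamma, kappa, lam, theta, zeta}.
Backdoor paths from mu to eta:
  P1: mu <- alpha <- gamma -> kappa -> theta <- zeta -> eta
  P2: mu <- alpha -> eta
  P3: mu <- zeta -> theta <- kappa <- gamma -> alpha -> eta
  P4: mu <- zeta -> eta
The empty set is not sufficient: P2 (mu <- alpha -> eta) has no collider blocking it and no conditioned non-collider, so it is open.
Try {alpha, zeta}:
  P1: blocked at chain node alpha ∈ conditioning set.
  P2: blocked at fork node alpha ∈ conditioning set.
  P3: blocked at fork node zeta ∈ conditioning set.
  P4: blocked at fork node zeta ∈ conditioning set.
{alpha, zeta} contains no descendant of mu and blocks every backdoor path.
Every element of {alpha, zeta} is needed (dropping alpha leaves P2 open; dropping zeta leaves P4 open), so no proper subset is valid.
Among all size-2 subsets of the eligible variables, only {alpha, zeta} blocks every backdoor path, so it is the unique smallest valid adjustment set.

{alpha, zeta}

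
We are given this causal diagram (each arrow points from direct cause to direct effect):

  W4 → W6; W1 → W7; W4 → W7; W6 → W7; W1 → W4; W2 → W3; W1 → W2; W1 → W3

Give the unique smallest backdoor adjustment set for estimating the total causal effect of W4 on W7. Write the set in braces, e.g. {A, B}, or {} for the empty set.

Variables eligible for adjustment (non-descendants of W4, excluding W4 and W7): {W1, W2, W3}.
Backdoor paths from W4 to W7:
  P1: W4 <- W1 -> W7
The empty set is not sufficient: P1 (W4 <- W1 -> W7) has no collider blocking it and no conditioned non-collider, so it is open.
Try {W1}:
  P1: blocked at fork node W1 ∈ conditioning set.
{W1} contains no descendant of W4 and blocks every backdoor path.
No other singleton works — e.g. {W2} leaves P1 open — so {W1} is the unique smallest valid adjustment set.

{W1}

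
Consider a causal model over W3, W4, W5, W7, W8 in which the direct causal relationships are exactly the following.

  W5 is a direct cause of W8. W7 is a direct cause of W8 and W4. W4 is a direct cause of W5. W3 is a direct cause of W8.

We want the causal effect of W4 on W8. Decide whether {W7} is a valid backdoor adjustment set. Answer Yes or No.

Backdoor paths from W4 to W8 (paths whose first edge points into W4):
  P1: W4 <- W7 -> W8
Condition 1 (no descendant of W4 in the set): holds — descendants of W4 are {W5, W8}; none are in {W7}.
Condition 2 (every backdoor path blocked by {W7}):
  P1: blocked at fork node W7 ∈ conditioning set.
{W7} satisfies the backdoor criterion.

Yes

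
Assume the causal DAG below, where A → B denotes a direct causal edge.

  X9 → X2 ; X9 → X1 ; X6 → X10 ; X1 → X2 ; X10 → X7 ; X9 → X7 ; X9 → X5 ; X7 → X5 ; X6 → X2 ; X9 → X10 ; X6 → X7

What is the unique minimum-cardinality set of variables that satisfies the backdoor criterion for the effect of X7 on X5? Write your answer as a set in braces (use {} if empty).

{X9}

Variables eligible for adjustment (non-descendants of X7, excluding X7 and X5): {X1, X10, X2, X6, X9}.
Backdoor paths from X7 to X5:
  P1: X7 <- X9 -> X5
  P2: X7 <- X6 -> X10 <- X9 -> X5
  P3: X7 <- X6 -> X2 <- X9 -> X5
  P4: X7 <- X6 -> X2 <- X1 <- X9 -> X5
  P5: X7 <- X10 <- X9 -> X5
  P6: X7 <- X10 <- X6 -> X2 <- X9 -> X5
  P7: X7 <- X10 <- X6 -> X2 <- X1 <- X9 -> X5
The empty set is not sufficient: P1 (X7 <- X9 -> X5) has no collider blocking it and no conditioned non-collider, so it is open.
Try {X9}:
  P1: blocked at fork node X9 ∈ conditioning set.
  P2: blocked at collider X10 (neither it nor any descendant is in the conditioning set).
  P3: blocked at collider X2 (neither it nor any descendant is in the conditioning set).
  P4: blocked at collider X2 (neither it nor any descendant is in the conditioning set).
  P5: blocked at fork node X9 ∈ conditioning set.
  P6: blocked at collider X2 (neither it nor any descendant is in the conditioning set).
  P7: blocked at collider X2 (neither it nor any descendant is in the conditioning set).
{X9} contains no descendant of X7 and blocks every backdoor path.
No other singleton works — e.g. {X6} leaves P1 open — so {X9} is the unique smallest valid adjustment set.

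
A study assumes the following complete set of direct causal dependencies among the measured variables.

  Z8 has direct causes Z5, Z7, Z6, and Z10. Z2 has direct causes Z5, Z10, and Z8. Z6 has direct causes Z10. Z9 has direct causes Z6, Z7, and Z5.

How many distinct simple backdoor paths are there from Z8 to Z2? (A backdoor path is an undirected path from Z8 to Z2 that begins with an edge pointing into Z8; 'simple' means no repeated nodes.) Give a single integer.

8

A backdoor path from Z8 to Z2 is any simple undirected path whose first edge points into Z8 (i.e. leaves Z8 via a parent).
Parents of Z8: {Z10, Z5, Z6, Z7}.
Enumerating:
  P1: Z8 <- Z5 -> Z9 <- Z6 <- Z10 -> Z2
  P2: Z8 <- Z5 -> Z2
  P3: Z8 <- Z10 -> Z6 -> Z9 <- Z5 -> Z2
  P4: Z8 <- Z10 -> Z2
  P5: Z8 <- Z6 <- Z10 -> Z2
  P6: Z8 <- Z6 -> Z9 <- Z5 -> Z2
  P7: Z8 <- Z7 -> Z9 <- Z5 -> Z2
  P8: Z8 <- Z7 -> Z9 <- Z6 <- Z10 -> Z2
That exhausts the simple backdoor paths. Count: 8.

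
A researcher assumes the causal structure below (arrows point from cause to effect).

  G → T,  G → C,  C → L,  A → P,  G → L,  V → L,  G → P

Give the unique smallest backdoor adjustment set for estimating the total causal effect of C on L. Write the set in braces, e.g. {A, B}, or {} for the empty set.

{G}

Variables eligible for adjustment (non-descendants of C, excluding C and L): {A, G, P, T, V}.
Backdoor paths from C to L:
  P1: C <- G -> L
The empty set is not sufficient: P1 (C <- G -> L) has no collider blocking it and no conditioned non-collider, so it is open.
Try {G}:
  P1: blocked at fork node G ∈ conditioning set.
{G} contains no descendant of C and blocks every backdoor path.
No other singleton works — e.g. {V} leaves P1 open — so {G} is the unique smallest valid adjustment set.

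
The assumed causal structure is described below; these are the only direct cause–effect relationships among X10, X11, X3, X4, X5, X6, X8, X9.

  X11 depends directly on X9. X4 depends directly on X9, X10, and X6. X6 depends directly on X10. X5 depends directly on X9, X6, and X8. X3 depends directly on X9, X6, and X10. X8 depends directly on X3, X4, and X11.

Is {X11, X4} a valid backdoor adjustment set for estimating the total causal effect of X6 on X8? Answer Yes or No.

No

Backdoor paths from X6 to X8 (paths whose first edge points into X6):
  P1: X6 <- X10 -> X4 <- X9 -> X11 -> X8
  P2: X6 <- X10 -> X4 <- X9 -> X3 -> X8
  P3: X6 <- X10 -> X4 <- X9 -> X5 <- X8
  P4: X6 <- X10 -> X4 -> X8
  P5: X6 <- X10 -> X3 <- X9 -> X4 -> X8
  P6: X6 <- X10 -> X3 <- X9 -> X11 -> X8
  P7: X6 <- X10 -> X3 <- X9 -> X5 <- X8
  P8: X6 <- X10 -> X3 -> X8
Condition 1 (no descendant of X6 in the set): FAILS — X4 is a descendant of X6.
Condition 2 (every backdoor path blocked by {X11, X4}):
  P1: blocked at chain node X11 ∈ conditioning set.
  P2: open — collider(s) X4 are conditioned on (or have a conditioned descendant) and no non-collider on the path is in the set.
  P3: blocked at collider X5 (neither it nor any descendant is in the conditioning set).
  P4: blocked at chain node X4 ∈ conditioning set.
  P5: blocked at collider X3 (neither it nor any descendant is in the conditioning set).
  P6: blocked at collider X3 (neither it nor any descendant is in the conditioning set).
  P7: blocked at collider X3 (neither it nor any descendant is in the conditioning set).
  P8: open — no interior node is in the conditioning set.
{X11, X4} does not satisfy the backdoor criterion.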